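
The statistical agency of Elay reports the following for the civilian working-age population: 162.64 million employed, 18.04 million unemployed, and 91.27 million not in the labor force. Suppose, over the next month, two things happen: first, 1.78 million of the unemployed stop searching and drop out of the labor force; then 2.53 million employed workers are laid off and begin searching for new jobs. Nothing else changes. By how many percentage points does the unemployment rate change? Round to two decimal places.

Initially, labor force = 162.64 + 18.04 = 180.68 million, so u = 18.04/180.68 = 9.98%.
After the first change, unemployed and labor force both fall by 1.78 → E = 162.64, U = 16.26, labor force = 178.90 million.
After the second change, employed falls and unemployed rises by 2.53; labor force unchanged → E = 160.11, U = 18.79, labor force = 178.90 million.
New unemployment rate = 18.79 / 178.90 = 10.50%.
Change = 10.50% − 9.98% = +0.52 percentage points.

The unemployment rate changes by +0.52 percentage points.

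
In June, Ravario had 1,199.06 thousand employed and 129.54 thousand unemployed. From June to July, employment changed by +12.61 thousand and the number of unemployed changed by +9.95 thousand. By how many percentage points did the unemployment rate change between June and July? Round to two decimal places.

The unemployment rate changed by +0.57 percentage points.

June: labor force = 1,199.06 + 129.54 = 1,328.60; u = 129.54/1,328.60 = 9.75%.
July: labor force = 1,211.67 + 139.49 = 1,351.16; u = 139.49/1,351.16 = 10.32%.
Change = 10.32% − 9.75% = +0.57 pp.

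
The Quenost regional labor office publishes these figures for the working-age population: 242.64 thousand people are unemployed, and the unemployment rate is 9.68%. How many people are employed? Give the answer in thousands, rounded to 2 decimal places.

Labor force = U / u = 242.64 / 0.0968 ≈ 2,506.61 thousand.
Employed = labor force − unemployed = 2,506.61 − 242.64 = 2,263.97 thousand.

About 2,263.97 thousand are employed.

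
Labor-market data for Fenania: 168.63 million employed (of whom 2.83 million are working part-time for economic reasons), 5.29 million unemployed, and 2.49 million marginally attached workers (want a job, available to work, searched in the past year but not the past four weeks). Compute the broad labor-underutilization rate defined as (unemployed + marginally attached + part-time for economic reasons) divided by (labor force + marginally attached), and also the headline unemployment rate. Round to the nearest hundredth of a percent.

Broad underutilization rate ≈ 6.01%; headline unemployment rate ≈ 3.04%.

Labor force = 168.63 + 5.29 = 173.92 million.
Numerator = 5.29 + 2.49 + 2.83 = 10.61 million.
Denominator = 173.92 + 2.49 = 176.41 million.
Broad rate = 10.61 / 176.41 = 6.01%.
Headline unemployment rate = 5.29 / 173.92 = 3.04%.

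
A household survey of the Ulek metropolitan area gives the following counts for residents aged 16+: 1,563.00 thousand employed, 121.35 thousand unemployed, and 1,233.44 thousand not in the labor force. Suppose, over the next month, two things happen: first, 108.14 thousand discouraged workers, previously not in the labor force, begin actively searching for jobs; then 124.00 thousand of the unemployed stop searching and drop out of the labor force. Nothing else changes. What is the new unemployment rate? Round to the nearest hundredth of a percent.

New unemployment rate ≈ 6.32%.

Initially, labor force = 1,563.00 + 121.35 = 1,684.35 thousand, so u = 121.35/1,684.35 = 7.20%.
After the first change, unemployed and labor force both rise by 108.14 → E = 1,563.00, U = 229.49, labor force = 1,792.49 thousand.
After the second change, unemployed and labor force both fall by 124.00 → E = 1,563.00, U = 105.49, labor force = 1,668.49 thousand.
New unemployment rate = 105.49 / 1,668.49 = 6.32%.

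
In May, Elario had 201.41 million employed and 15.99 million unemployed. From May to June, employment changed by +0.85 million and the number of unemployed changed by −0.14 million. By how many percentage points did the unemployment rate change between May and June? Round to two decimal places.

The unemployment rate changed by −0.09 percentage points.

May: labor force = 201.41 + 15.99 = 217.40; u = 15.99/217.40 = 7.36%.
June: labor force = 202.26 + 15.85 = 218.11; u = 15.85/218.11 = 7.27%.
Change = 7.27% − 7.36% = −0.09 pp.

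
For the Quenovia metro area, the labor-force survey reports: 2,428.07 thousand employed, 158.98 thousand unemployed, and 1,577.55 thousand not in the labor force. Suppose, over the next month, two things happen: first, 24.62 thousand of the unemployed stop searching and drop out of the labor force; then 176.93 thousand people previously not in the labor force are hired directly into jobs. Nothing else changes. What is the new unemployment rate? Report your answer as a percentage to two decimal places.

New unemployment rate ≈ 4.90%.

Initially, labor force = 2,428.07 + 158.98 = 2,587.05 thousand, so u = 158.98/2,587.05 = 6.15%.
After the first change, unemployed and labor force both fall by 24.62 → E = 2,428.07, U = 134.36, labor force = 2,562.43 thousand.
After the second change, employed and labor force both rise by 176.93; unemployed unchanged → E = 2,605.00, U = 134.36, labor force = 2,739.36 thousand.
New unemployment rate = 134.36 / 2,739.36 = 4.90%.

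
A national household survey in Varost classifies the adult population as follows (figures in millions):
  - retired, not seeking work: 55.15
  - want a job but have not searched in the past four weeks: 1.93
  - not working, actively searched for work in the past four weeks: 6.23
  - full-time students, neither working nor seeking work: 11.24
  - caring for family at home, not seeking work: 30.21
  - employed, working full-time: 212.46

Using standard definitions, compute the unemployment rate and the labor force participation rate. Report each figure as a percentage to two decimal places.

Unemployment rate ≈ 2.85%; labor force participation rate ≈ 68.94%.

Employed = 212.46 million.
Unemployed = 6.23 million.
Labor force = 212.46 + 6.23 = 218.69 million.
Not in labor force = 55.15 + 1.93 + 11.24 + 30.21 = 98.53 million (those not working and not actively searching are outside the labor force — including those who want a job but have given up searching).
Civilian working-age population = 218.69 + 98.53 = 317.22 million.
Unemployment rate = 6.23 / 218.69 = 2.85%.
Labor force participation rate = 218.69 / 317.22 = 68.94%.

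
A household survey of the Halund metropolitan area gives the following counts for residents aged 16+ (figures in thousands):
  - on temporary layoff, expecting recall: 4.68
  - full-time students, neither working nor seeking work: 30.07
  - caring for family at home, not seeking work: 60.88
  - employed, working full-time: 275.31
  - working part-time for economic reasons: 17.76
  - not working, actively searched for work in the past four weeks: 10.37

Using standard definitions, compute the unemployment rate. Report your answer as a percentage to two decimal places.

Employed = 275.31 + 17.76 = 293.07 thousand (anyone who worked, including part-time for economic reasons, counts as employed).
Unemployed = 4.68 + 10.37 = 15.05 thousand (jobless and actively searching, or on temporary layoff).
Labor force = 293.07 + 15.05 = 308.12 thousand.
Unemployment rate = 15.05 / 308.12 = 4.88%.

Unemployment rate ≈ 4.88%.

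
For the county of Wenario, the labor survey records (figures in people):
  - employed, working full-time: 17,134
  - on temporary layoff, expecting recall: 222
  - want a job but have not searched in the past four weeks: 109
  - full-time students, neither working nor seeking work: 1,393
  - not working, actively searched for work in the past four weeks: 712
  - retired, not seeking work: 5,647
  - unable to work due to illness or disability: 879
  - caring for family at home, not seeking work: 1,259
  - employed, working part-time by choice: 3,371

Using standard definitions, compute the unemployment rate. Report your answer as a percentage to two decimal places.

Employed = 17,134 + 3,371 = 20,505.
Unemployed = 222 + 712 = 934 (jobless and actively searching, or on temporary layoff).
Labor force = 20,505 + 934 = 21,439.
Unemployment rate = 934 / 21,439 = 4.36%.

Unemployment rate ≈ 4.36%.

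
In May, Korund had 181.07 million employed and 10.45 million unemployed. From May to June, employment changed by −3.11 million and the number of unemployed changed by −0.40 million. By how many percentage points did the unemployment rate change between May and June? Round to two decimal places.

May: labor force = 181.07 + 10.45 = 191.52; u = 10.45/191.52 = 5.46%.
June: labor force = 177.96 + 10.05 = 188.01; u = 10.05/188.01 = 5.35%.
Change = 5.35% − 5.46% = −0.11 pp.

The unemployment rate changed by −0.11 percentage points.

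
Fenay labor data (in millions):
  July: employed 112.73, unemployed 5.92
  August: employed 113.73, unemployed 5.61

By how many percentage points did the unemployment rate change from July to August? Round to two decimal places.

July: labor force = 112.73 + 5.92 = 118.65; u = 5.92/118.65 = 4.99%.
August: labor force = 113.73 + 5.61 = 119.34; u = 5.61/119.34 = 4.70%.
Change = 4.70% − 4.99% = −0.29 pp.

The unemployment rate changed by −0.29 percentage points.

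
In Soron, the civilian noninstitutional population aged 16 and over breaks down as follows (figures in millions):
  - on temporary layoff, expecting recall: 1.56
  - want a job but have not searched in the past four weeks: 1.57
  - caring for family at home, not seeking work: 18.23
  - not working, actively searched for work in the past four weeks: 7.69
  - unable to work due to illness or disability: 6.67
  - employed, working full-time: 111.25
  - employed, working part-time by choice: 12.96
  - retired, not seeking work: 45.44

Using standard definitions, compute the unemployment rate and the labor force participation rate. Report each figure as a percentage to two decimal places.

Unemployment rate ≈ 6.93%; labor force participation rate ≈ 64.99%.

Employed = 111.25 + 12.96 = 124.21 million.
Unemployed = 1.56 + 7.69 = 9.25 million (jobless and actively searching, or on temporary layoff).
Labor force = 124.21 + 9.25 = 133.46 million.
Not in labor force = 1.57 + 18.23 + 6.67 + 45.44 = 71.91 million (those not working and not actively searching are outside the labor force — including those who want a job but have given up searching).
Civilian working-age population = 133.46 + 71.91 = 205.37 million.
Unemployment rate = 9.25 / 133.46 = 6.93%.
Labor force participation rate = 133.46 / 205.37 = 64.99%.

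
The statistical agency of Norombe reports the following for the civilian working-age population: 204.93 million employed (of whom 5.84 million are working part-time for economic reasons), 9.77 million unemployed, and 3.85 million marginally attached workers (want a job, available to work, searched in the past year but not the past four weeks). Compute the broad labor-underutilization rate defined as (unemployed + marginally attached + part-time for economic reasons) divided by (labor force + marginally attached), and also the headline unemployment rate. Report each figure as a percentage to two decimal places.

Broad underutilization rate ≈ 8.90%; headline unemployment rate ≈ 4.55%.

Labor force = 204.93 + 9.77 = 214.70 million.
Numerator = 9.77 + 3.85 + 5.84 = 19.46 million.
Denominator = 214.70 + 3.85 = 218.55 million.
Broad rate = 19.46 / 218.55 = 8.90%.
Headline unemployment rate = 9.77 / 214.70 = 4.55%.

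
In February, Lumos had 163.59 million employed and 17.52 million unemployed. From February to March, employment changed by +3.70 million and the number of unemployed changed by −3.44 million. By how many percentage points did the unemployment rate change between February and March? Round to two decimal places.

February: labor force = 163.59 + 17.52 = 181.11; u = 17.52/181.11 = 9.67%.
March: labor force = 167.29 + 14.08 = 181.37; u = 14.08/181.37 = 7.76%.
Change = 7.76% − 9.67% = −1.91 pp.

The unemployment rate changed by −1.91 percentage points.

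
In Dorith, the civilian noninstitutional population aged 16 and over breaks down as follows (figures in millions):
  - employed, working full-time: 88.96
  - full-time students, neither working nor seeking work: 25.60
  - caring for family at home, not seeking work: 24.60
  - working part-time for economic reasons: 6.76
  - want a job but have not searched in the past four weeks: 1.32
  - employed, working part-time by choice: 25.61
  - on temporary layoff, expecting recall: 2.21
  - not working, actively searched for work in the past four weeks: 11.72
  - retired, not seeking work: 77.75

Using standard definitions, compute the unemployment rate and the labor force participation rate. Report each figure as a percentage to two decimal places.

Employed = 88.96 + 6.76 + 25.61 = 121.33 million (anyone who worked, including part-time for economic reasons, counts as employed).
Unemployed = 2.21 + 11.72 = 13.93 million (jobless and actively searching, or on temporary layoff).
Labor force = 121.33 + 13.93 = 135.26 million.
Not in labor force = 25.60 + 24.60 + 1.32 + 77.75 = 129.27 million (those not working and not actively searching are outside the labor force — including those who want a job but have given up searching).
Civilian working-age population = 135.26 + 129.27 = 264.53 million.
Unemployment rate = 13.93 / 135.26 = 10.30%.
Labor force participation rate = 135.26 / 264.53 = 51.13%.

Unemployment rate ≈ 10.30%; labor force participation rate ≈ 51.13%.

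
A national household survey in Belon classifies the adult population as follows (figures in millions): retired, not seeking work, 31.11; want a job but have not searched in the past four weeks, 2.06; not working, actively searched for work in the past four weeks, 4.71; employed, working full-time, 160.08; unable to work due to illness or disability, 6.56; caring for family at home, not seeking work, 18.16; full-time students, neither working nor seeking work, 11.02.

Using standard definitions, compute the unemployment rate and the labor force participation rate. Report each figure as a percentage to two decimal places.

Unemployment rate ≈ 2.86%; labor force participation rate ≈ 70.51%.

Employed = 160.08 million.
Unemployed = 4.71 million.
Labor force = 160.08 + 4.71 = 164.79 million.
Not in labor force = 31.11 + 2.06 + 6.56 + 18.16 + 11.02 = 68.91 million (those not working and not actively searching are outside the labor force — including those who want a job but have given up searching).
Civilian working-age population = 164.79 + 68.91 = 233.70 million.
Unemployment rate = 4.71 / 164.79 = 2.86%.
Labor force participation rate = 164.79 / 233.70 = 70.51%.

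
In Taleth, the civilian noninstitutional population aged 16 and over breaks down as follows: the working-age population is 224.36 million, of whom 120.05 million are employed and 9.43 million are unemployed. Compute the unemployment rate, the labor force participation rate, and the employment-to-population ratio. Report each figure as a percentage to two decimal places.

Labor force = employed + unemployed = 120.05 + 9.43 = 129.48 million.
Unemployment rate = 9.43 / 129.48 = 7.28%.
Labor force participation rate = 129.48 / 224.36 = 57.71%.
Employment-population ratio = 120.05 / 224.36 = 53.51%.

Unemployment rate ≈ 7.28%; labor force participation rate ≈ 57.71%; employment-population ratio ≈ 53.51%.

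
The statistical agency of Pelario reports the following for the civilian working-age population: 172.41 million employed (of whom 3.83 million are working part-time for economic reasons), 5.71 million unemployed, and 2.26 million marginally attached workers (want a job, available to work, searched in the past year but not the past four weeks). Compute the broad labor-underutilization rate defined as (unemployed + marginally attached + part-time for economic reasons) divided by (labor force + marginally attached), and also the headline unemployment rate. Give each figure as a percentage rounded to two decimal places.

Broad underutilization rate ≈ 6.54%; headline unemployment rate ≈ 3.21%.

Labor force = 172.41 + 5.71 = 178.12 million.
Numerator = 5.71 + 2.26 + 3.83 = 11.80 million.
Denominator = 178.12 + 2.26 = 180.38 million.
Broad rate = 11.80 / 180.38 = 6.54%.
Headline unemployment rate = 5.71 / 178.12 = 3.21%.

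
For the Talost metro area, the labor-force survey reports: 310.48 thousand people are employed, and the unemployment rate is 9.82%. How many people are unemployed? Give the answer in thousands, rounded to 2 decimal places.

About 33.81 thousand are unemployed.

Let U be the number unemployed. The labor force is E + U, and U/(E+U) = 0.0982.
So U = 0.0982 × 310.48 / (1 − 0.0982) = 30.4891 / 0.9018 ≈ 33.81 thousand.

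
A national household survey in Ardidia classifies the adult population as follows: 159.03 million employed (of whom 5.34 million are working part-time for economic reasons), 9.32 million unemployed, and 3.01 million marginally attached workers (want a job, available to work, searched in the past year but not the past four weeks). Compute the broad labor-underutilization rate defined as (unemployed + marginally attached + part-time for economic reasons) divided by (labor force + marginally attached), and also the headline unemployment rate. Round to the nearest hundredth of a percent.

Labor force = 159.03 + 9.32 = 168.35 million.
Numerator = 9.32 + 3.01 + 5.34 = 17.67 million.
Denominator = 168.35 + 3.01 = 171.36 million.
Broad rate = 17.67 / 171.36 = 10.31%.
Headline unemployment rate = 9.32 / 168.35 = 5.54%.

Broad underutilization rate ≈ 10.31%; headline unemployment rate ≈ 5.54%.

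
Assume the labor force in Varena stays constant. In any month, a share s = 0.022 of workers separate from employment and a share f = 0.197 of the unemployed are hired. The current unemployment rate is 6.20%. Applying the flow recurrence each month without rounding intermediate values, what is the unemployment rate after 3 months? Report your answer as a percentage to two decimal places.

With a fixed labor force, u_{t+1} = u_t + s·(1−u_t) − f·u_t = u_t·(1−s−f) + s.
Here 1−s−f = 0.781 and s = 0.022.
u_1 = 0.062000 × 0.781 + 0.022 = 0.070422.
u_2 = 0.070422 × 0.781 + 0.022 = 0.077000.
u_3 = 0.077000 × 0.781 + 0.022 = 0.082137.

Unemployment rate after three months ≈ 8.21%.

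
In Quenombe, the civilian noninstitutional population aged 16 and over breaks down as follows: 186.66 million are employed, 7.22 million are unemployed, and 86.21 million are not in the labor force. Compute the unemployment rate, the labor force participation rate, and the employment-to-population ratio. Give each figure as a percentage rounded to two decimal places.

Labor force = employed + unemployed = 186.66 + 7.22 = 193.88 million.
Working-age population = 193.88 + 86.21 = 280.09 million.
Unemployment rate = 7.22 / 193.88 = 3.72%.
Labor force participation rate = 193.88 / 280.09 = 69.22%.
Employment-population ratio = 186.66 / 280.09 = 66.64%.

Unemployment rate ≈ 3.72%; labor force participation rate ≈ 69.22%; employment-population ratio ≈ 66.64%.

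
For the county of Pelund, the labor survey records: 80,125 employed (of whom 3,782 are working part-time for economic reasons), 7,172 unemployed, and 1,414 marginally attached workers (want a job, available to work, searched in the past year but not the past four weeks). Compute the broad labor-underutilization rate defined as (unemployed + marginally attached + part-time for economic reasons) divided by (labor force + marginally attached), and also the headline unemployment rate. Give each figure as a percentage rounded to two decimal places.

Broad underutilization rate ≈ 13.94%; headline unemployment rate ≈ 8.22%.

Labor force = 80,125 + 7,172 = 87,297.
Numerator = 7,172 + 1,414 + 3,782 = 12,368.
Denominator = 87,297 + 1,414 = 88,711.
Broad rate = 12,368 / 88,711 = 13.94%.
Headline unemployment rate = 7,172 / 87,297 = 8.22%.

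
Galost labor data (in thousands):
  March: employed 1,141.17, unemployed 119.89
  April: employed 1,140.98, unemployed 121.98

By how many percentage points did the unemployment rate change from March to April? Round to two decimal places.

The unemployment rate changed by +0.15 percentage points.

March: labor force = 1,141.17 + 119.89 = 1,261.06; u = 119.89/1,261.06 = 9.51%.
April: labor force = 1,140.98 + 121.98 = 1,262.96; u = 121.98/1,262.96 = 9.66%.
Change = 9.66% − 9.51% = +0.15 pp.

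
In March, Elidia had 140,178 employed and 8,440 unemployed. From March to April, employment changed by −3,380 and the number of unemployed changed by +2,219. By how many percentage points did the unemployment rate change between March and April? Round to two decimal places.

The unemployment rate changed by +1.55 percentage points.

March: labor force = 140,178 + 8,440 = 148,618; u = 8,440/148,618 = 5.68%.
April: labor force = 136,798 + 10,659 = 147,457; u = 10,659/147,457 = 7.23%.
Change = 7.23% − 5.68% = +1.55 pp.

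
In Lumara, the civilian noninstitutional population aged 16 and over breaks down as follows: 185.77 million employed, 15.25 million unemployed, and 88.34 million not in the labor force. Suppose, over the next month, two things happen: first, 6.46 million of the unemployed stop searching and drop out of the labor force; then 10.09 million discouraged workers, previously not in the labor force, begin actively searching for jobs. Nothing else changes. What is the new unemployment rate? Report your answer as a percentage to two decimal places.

Initially, labor force = 185.77 + 15.25 = 201.02 million, so u = 15.25/201.02 = 7.59%.
After the first change, unemployed and labor force both fall by 6.46 → E = 185.77, U = 8.79, labor force = 194.56 million.
After the second change, unemployed and labor force both rise by 10.09 → E = 185.77, U = 18.88, labor force = 204.65 million.
New unemployment rate = 18.88 / 204.65 = 9.23%.

New unemployment rate ≈ 9.23%.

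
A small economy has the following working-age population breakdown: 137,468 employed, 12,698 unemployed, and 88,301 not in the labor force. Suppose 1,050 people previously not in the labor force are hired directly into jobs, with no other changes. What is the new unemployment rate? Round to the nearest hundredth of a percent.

New unemployment rate ≈ 8.40%.

Initially, labor force = 137,468 + 12,698 = 150,166, so u = 12,698/150,166 = 8.46%.
After the change, employed and labor force both rise by 1,050; unemployed unchanged → E = 138,518, U = 12,698, labor force = 151,216.
New unemployment rate = 12,698 / 151,216 = 8.40%.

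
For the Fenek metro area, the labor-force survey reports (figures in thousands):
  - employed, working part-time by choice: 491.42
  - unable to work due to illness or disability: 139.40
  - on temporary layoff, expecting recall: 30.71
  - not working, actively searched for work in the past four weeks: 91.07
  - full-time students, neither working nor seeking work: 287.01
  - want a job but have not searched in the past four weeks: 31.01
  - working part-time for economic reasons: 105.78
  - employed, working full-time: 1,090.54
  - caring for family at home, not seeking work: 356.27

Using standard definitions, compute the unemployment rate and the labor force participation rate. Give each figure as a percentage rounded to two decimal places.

Employed = 491.42 + 105.78 + 1,090.54 = 1,687.74 thousand (anyone who worked, including part-time for economic reasons, counts as employed).
Unemployed = 30.71 + 91.07 = 121.78 thousand (jobless and actively searching, or on temporary layoff).
Labor force = 1,687.74 + 121.78 = 1,809.52 thousand.
Not in labor force = 139.40 + 287.01 + 31.01 + 356.27 = 813.69 thousand (those not working and not actively searching are outside the labor force — including those who want a job but have given up searching).
Civilian working-age population = 1,809.52 + 813.69 = 2,623.21 thousand.
Unemployment rate = 121.78 / 1,809.52 = 6.73%.
Labor force participation rate = 1,809.52 / 2,623.21 = 68.98%.

Unemployment rate ≈ 6.73%; labor force participation rate ≈ 68.98%.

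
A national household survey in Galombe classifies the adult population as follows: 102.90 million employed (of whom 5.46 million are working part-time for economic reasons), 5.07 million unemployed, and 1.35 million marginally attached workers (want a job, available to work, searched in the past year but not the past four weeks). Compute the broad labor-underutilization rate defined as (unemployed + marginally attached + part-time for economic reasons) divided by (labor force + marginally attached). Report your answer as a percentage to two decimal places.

Broad underutilization rate ≈ 10.87%.

Labor force = 102.90 + 5.07 = 107.97 million.
Numerator = 5.07 + 1.35 + 5.46 = 11.88 million.
Denominator = 107.97 + 1.35 = 109.32 million.
Broad rate = 11.88 / 109.32 = 10.87%.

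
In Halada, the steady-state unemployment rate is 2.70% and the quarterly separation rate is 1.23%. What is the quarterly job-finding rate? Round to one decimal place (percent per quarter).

From u* = s/(s+f): f = s·(1−u)/u.
f = 1.23 × (1 − 0.0270) / 0.0270 = 1.1968 / 0.0270 ≈ 44.3% per quarter.

Job-finding rate ≈ 44.3% per quarter.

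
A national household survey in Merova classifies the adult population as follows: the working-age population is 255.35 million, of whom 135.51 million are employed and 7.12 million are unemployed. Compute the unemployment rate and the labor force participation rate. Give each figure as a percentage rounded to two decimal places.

Labor force = employed + unemployed = 135.51 + 7.12 = 142.63 million.
Unemployment rate = 7.12 / 142.63 = 4.99%.
Labor force participation rate = 142.63 / 255.35 = 55.86%.

Unemployment rate ≈ 4.99%; labor force participation rate ≈ 55.86%.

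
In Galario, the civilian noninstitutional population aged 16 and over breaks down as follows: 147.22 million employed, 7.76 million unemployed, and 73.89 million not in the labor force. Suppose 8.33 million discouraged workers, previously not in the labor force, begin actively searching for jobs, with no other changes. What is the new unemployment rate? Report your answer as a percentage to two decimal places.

Initially, labor force = 147.22 + 7.76 = 154.98 million, so u = 7.76/154.98 = 5.01%.
After the change, unemployed and labor force both rise by 8.33 → E = 147.22, U = 16.09, labor force = 163.31 million.
New unemployment rate = 16.09 / 163.31 = 9.85%.

New unemployment rate ≈ 9.85%.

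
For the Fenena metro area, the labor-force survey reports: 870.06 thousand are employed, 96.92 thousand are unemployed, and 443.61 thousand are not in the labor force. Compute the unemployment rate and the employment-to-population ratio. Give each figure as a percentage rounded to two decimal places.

Labor force = employed + unemployed = 870.06 + 96.92 = 966.98 thousand.
Working-age population = 966.98 + 443.61 = 1,410.59 thousand.
Unemployment rate = 96.92 / 966.98 = 10.02%.
Employment-population ratio = 870.06 / 1,410.59 = 61.68%.

Unemployment rate ≈ 10.02%; employment-population ratio ≈ 61.68%.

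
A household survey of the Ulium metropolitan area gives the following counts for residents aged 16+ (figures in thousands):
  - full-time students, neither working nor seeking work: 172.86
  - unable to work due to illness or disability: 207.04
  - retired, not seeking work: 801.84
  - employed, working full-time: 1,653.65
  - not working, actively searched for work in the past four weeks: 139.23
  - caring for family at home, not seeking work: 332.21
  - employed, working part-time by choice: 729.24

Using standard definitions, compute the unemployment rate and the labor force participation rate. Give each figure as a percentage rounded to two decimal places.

Unemployment rate ≈ 5.52%; labor force participation rate ≈ 62.49%.

Employed = 1,653.65 + 729.24 = 2,382.89 thousand.
Unemployed = 139.23 thousand.
Labor force = 2,382.89 + 139.23 = 2,522.12 thousand.
Not in labor force = 172.86 + 207.04 + 801.84 + 332.21 = 1,513.95 thousand (those not working and not actively searching are outside the labor force).
Civilian working-age population = 2,522.12 + 1,513.95 = 4,036.07 thousand.
Unemployment rate = 139.23 / 2,522.12 = 5.52%.
Labor force participation rate = 2,522.12 / 4,036.07 = 62.49%.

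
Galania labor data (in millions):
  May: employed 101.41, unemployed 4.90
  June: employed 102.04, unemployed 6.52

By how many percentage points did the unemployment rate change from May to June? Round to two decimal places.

May: labor force = 101.41 + 4.90 = 106.31; u = 4.90/106.31 = 4.61%.
June: labor force = 102.04 + 6.52 = 108.56; u = 6.52/108.56 = 6.01%.
Change = 6.01% − 4.61% = +1.40 pp.

The unemployment rate changed by +1.40 percentage points.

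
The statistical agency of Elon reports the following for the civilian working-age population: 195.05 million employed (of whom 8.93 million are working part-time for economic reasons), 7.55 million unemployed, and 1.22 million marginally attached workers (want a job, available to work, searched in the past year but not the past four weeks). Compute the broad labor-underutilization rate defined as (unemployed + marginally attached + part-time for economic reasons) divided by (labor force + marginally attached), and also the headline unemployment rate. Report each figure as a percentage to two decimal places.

Broad underutilization rate ≈ 8.68%; headline unemployment rate ≈ 3.73%.

Labor force = 195.05 + 7.55 = 202.60 million.
Numerator = 7.55 + 1.22 + 8.93 = 17.70 million.
Denominator = 202.60 + 1.22 = 203.82 million.
Broad rate = 17.70 / 203.82 = 8.68%.
Headline unemployment rate = 7.55 / 202.60 = 3.73%.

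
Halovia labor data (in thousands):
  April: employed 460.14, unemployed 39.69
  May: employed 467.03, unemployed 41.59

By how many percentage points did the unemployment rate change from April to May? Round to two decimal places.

The unemployment rate changed by +0.24 percentage points.

April: labor force = 460.14 + 39.69 = 499.83; u = 39.69/499.83 = 7.94%.
May: labor force = 467.03 + 41.59 = 508.62; u = 41.59/508.62 = 8.18%.
Change = 8.18% − 7.94% = +0.24 pp.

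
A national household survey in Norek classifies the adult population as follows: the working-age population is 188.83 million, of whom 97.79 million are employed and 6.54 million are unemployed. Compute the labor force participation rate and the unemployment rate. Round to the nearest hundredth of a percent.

Labor force = employed + unemployed = 97.79 + 6.54 = 104.33 million.
Unemployment rate = 6.54 / 104.33 = 6.27%.
Labor force participation rate = 104.33 / 188.83 = 55.25%.

Labor force participation rate ≈ 55.25%; unemployment rate ≈ 6.27%.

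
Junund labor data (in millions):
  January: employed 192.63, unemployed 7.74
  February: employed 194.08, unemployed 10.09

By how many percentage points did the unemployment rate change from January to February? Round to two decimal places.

The unemployment rate changed by +1.08 percentage points.

January: labor force = 192.63 + 7.74 = 200.37; u = 7.74/200.37 = 3.86%.
February: labor force = 194.08 + 10.09 = 204.17; u = 10.09/204.17 = 4.94%.
Change = 4.94% − 3.86% = +1.08 pp.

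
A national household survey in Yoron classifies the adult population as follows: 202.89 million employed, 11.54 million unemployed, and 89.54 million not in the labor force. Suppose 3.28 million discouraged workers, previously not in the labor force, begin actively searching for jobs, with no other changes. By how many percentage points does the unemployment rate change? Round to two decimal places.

The unemployment rate changes by +1.43 percentage points.

Initially, labor force = 202.89 + 11.54 = 214.43 million, so u = 11.54/214.43 = 5.38%.
After the change, unemployed and labor force both rise by 3.28 → E = 202.89, U = 14.82, labor force = 217.71 million.
New unemployment rate = 14.82 / 217.71 = 6.81%.
Change = 6.81% − 5.38% = +1.43 percentage points.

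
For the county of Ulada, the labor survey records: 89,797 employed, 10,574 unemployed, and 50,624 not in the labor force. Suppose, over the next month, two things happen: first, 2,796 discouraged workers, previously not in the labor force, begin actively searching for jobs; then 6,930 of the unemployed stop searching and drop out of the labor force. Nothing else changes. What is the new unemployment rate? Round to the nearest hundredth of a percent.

Initially, labor force = 89,797 + 10,574 = 100,371, so u = 10,574/100,371 = 10.53%.
After the first change, unemployed and labor force both rise by 2,796 → E = 89,797, U = 13,370, labor force = 103,167.
After the second change, unemployed and labor force both fall by 6,930 → E = 89,797, U = 6,440, labor force = 96,237.
New unemployment rate = 6,440 / 96,237 = 6.69%.

New unemployment rate ≈ 6.69%.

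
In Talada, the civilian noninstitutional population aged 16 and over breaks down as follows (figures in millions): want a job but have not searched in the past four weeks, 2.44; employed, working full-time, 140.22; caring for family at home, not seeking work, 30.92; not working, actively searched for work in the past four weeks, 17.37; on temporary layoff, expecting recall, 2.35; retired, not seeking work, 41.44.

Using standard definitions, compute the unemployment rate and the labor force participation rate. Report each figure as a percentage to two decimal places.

Employed = 140.22 million.
Unemployed = 17.37 + 2.35 = 19.72 million (jobless and actively searching, or on temporary layoff).
Labor force = 140.22 + 19.72 = 159.94 million.
Not in labor force = 2.44 + 30.92 + 41.44 = 74.80 million (those not working and not actively searching are outside the labor force — including those who want a job but have given up searching).
Civilian working-age population = 159.94 + 74.80 = 234.74 million.
Unemployment rate = 19.72 / 159.94 = 12.33%.
Labor force participation rate = 159.94 / 234.74 = 68.13%.

Unemployment rate ≈ 12.33%; labor force participation rate ≈ 68.13%.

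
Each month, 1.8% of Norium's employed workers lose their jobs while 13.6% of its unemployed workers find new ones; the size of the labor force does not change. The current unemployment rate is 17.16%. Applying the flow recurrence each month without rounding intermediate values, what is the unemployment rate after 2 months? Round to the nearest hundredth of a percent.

Unemployment rate after two months ≈ 15.60%.

With a fixed labor force, u_{t+1} = u_t + s·(1−u_t) − f·u_t = u_t·(1−s−f) + s.
Here 1−s−f = 0.846 and s = 0.018.
u_1 = 0.171600 × 0.846 + 0.018 = 0.163174.
u_2 = 0.163174 × 0.846 + 0.018 = 0.156045.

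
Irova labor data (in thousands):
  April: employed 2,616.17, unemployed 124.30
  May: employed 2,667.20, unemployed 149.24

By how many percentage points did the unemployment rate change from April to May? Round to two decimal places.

April: labor force = 2,616.17 + 124.30 = 2,740.47; u = 124.30/2,740.47 = 4.54%.
May: labor force = 2,667.20 + 149.24 = 2,816.44; u = 149.24/2,816.44 = 5.30%.
Change = 5.30% − 4.54% = +0.76 pp.

The unemployment rate changed by +0.76 percentage points.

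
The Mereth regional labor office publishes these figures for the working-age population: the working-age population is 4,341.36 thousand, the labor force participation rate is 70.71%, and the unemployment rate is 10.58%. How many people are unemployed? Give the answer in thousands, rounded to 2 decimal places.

Labor force = 0.7071 × 4,341.36 = 3,069.78 thousand.
Unemployed = 0.1058 × 3,069.78 ≈ 324.78 thousand.

About 324.78 thousand are unemployed.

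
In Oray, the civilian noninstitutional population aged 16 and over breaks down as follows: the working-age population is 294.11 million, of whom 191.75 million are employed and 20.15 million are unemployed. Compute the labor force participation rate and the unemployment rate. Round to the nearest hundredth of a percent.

Labor force = employed + unemployed = 191.75 + 20.15 = 211.90 million.
Unemployment rate = 20.15 / 211.90 = 9.51%.
Labor force participation rate = 211.90 / 294.11 = 72.05%.

Labor force participation rate ≈ 72.05%; unemployment rate ≈ 9.51%.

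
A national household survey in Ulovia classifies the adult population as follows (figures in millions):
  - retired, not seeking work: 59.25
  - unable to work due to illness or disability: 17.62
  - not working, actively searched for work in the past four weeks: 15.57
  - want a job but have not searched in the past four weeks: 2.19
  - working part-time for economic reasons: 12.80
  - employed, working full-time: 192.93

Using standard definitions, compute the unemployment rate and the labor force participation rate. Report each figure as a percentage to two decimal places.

Employed = 12.80 + 192.93 = 205.73 million (anyone who worked, including part-time for economic reasons, counts as employed).
Unemployed = 15.57 million.
Labor force = 205.73 + 15.57 = 221.30 million.
Not in labor force = 59.25 + 17.62 + 2.19 = 79.06 million (those not working and not actively searching are outside the labor force — including those who want a job but have given up searching).
Civilian working-age population = 221.30 + 79.06 = 300.36 million.
Unemployment rate = 15.57 / 221.30 = 7.04%.
Labor force participation rate = 221.30 / 300.36 = 73.68%.

Unemployment rate ≈ 7.04%; labor force participation rate ≈ 73.68%.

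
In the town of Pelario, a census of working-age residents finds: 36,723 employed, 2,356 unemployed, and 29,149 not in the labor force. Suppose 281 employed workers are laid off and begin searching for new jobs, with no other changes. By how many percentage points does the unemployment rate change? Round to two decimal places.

Initially, labor force = 36,723 + 2,356 = 39,079, so u = 2,356/39,079 = 6.03%.
After the change, employed falls and unemployed rises by 281; labor force unchanged → E = 36,442, U = 2,637, labor force = 39,079.
New unemployment rate = 2,637 / 39,079 = 6.75%.
Change = 6.75% − 6.03% = +0.72 percentage points.

The unemployment rate changes by +0.72 percentage points.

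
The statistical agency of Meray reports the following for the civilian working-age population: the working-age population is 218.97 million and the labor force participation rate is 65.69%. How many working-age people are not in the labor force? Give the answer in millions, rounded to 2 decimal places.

Share not in the labor force = 1 − 0.6569 = 0.3431.
Not in labor force = 0.3431 × 218.97 ≈ 75.13 million.

About 75.13 million are not in the labor force.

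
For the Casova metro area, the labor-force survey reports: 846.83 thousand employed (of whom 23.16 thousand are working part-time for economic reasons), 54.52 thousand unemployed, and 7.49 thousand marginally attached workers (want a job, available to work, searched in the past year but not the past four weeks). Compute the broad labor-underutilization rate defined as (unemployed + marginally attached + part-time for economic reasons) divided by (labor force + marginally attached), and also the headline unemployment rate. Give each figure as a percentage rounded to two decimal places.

Broad underutilization rate ≈ 9.37%; headline unemployment rate ≈ 6.05%.

Labor force = 846.83 + 54.52 = 901.35 thousand.
Numerator = 54.52 + 7.49 + 23.16 = 85.17 thousand.
Denominator = 901.35 + 7.49 = 908.84 thousand.
Broad rate = 85.17 / 908.84 = 9.37%.
Headline unemployment rate = 54.52 / 901.35 = 6.05%.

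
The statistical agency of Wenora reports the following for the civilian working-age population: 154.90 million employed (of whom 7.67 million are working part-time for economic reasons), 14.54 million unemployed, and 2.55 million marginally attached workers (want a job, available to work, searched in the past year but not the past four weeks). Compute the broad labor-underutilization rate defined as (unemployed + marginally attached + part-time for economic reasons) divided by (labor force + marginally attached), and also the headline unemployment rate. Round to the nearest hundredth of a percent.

Labor force = 154.90 + 14.54 = 169.44 million.
Numerator = 14.54 + 2.55 + 7.67 = 24.76 million.
Denominator = 169.44 + 2.55 = 171.99 million.
Broad rate = 24.76 / 171.99 = 14.40%.
Headline unemployment rate = 14.54 / 169.44 = 8.58%.

Broad underutilization rate ≈ 14.40%; headline unemployment rate ≈ 8.58%.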